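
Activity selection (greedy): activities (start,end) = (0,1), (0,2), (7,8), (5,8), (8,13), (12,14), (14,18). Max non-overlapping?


Greedy: pick earliest-ending, then skip overlaps.
Selected (4 activities): [(0, 1), (7, 8), (8, 13), (14, 18)]


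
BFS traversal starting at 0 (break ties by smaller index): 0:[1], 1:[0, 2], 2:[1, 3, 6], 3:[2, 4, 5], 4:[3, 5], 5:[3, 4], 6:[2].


BFS queue: start with [0]
Visit order: [0, 1, 2, 3, 6, 4, 5]


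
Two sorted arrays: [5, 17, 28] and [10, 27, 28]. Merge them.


Compare heads, take smaller each step.
Merged: [5, 10, 17, 27, 28, 28]


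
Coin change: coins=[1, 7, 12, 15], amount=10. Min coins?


dp[0]=0; dp[i]=1+min(dp[i-c] for c in coins)
...dp[5]=5, dp[6]=6, dp[7]=1, dp[8]=2, dp[9]=3, dp[10]=4
Minimum coins for 10 = 4


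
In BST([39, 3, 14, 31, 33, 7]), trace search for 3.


BST root = 39
Search for 3: compare at each node
Path: [39, 3]


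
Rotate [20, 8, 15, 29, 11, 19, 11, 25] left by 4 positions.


Left rotate by 4: [11, 19, 11, 25, 20, 8, 15, 29]


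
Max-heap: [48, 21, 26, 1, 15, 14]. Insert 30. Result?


Append 30: [48, 21, 26, 1, 15, 14, 30]
Bubble up: swap idx 6(30) with idx 2(26)
Result: [48, 21, 30, 1, 15, 14, 26]


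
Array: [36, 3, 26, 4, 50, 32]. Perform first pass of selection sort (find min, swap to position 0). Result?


After one pass: [3, 36, 26, 4, 50, 32]


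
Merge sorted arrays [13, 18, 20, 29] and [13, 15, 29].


Compare heads, take smaller each step.
Merged: [13, 13, 15, 18, 20, 29, 29]


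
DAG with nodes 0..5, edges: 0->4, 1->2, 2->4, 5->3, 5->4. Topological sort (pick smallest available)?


Kahn's algorithm, process smallest node first
Order: [0, 1, 2, 5, 3, 4]


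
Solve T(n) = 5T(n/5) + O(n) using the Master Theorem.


a=5, b=5, c=1. log_5(5)=1 = c=1. Case 2: O(n^c log n) = O(n log n)
Complexity: O(n log n)


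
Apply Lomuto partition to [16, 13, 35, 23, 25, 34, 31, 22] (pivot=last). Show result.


Elements <= 22 go left of pivot.
Result: [16, 13, 22, 23, 25, 34, 31, 35], pivot at index 2


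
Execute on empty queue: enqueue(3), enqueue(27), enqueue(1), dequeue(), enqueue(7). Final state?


enqueue(3) -> [3]
enqueue(27) -> [3, 27]
enqueue(1) -> [3, 27, 1]
dequeue() returns 3 -> [27, 1]
enqueue(7) -> [27, 1, 7]
Final queue (front to back): [27, 1, 7]


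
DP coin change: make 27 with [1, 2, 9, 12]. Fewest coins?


dp[0]=0; dp[i]=1+min(dp[i-c] for c in coins)
...dp[22]=3, dp[23]=3, dp[24]=2, dp[25]=3, dp[26]=3, dp[27]=3
Minimum coins for 27 = 3


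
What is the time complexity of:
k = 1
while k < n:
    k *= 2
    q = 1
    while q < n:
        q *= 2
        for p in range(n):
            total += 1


Per nesting level: O(log n) * O(log n) * O(n) = O(n (log n)^2)
Complexity: O(n (log n)^2)


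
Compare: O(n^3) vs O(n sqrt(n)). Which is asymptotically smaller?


n^1.5 grows slower than cubic
O(n sqrt(n)) is asymptotically smaller; O(n^3) grows faster


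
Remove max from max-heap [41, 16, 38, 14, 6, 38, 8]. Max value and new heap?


Max = 41
Replace root with last, heapify down
Resulting heap: [38, 16, 38, 14, 6, 8]


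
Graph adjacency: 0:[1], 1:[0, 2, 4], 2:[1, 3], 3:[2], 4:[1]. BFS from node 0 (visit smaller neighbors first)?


BFS queue: start with [0]
Visit order: [0, 1, 2, 4, 3]


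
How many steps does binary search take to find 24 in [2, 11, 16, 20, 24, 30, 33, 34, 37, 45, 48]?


Search for 24:
[0,10] mid=5 arr[5]=30
[0,4] mid=2 arr[2]=16
[3,4] mid=3 arr[3]=20
[4,4] mid=4 arr[4]=24
Total: 4 comparisons


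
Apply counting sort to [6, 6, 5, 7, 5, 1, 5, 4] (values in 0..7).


Count array: [0, 1, 0, 0, 1, 3, 2, 1]
Reconstruct: [1, 4, 5, 5, 5, 6, 6, 7]


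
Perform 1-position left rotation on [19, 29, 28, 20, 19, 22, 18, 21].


Left rotate by 1: [29, 28, 20, 19, 22, 18, 21, 19]


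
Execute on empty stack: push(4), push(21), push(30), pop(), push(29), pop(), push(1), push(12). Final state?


push(4) -> [4]
push(21) -> [4, 21]
push(30) -> [4, 21, 30]
pop() returns 30 -> [4, 21]
push(29) -> [4, 21, 29]
pop() returns 29 -> [4, 21]
push(1) -> [4, 21, 1]
push(12) -> [4, 21, 1, 12]
Final stack (bottom to top): [4, 21, 1, 12]


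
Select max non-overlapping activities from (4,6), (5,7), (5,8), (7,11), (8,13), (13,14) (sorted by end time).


Greedy: pick earliest-ending, then skip overlaps.
Selected (3 activities): [(4, 6), (7, 11), (13, 14)]


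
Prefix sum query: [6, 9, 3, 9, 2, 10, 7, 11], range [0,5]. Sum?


Prefix sums: [0, 6, 15, 18, 27, 29, 39, 46, 57]
Sum[0..5] = prefix[6] - prefix[0] = 39 - 0 = 39


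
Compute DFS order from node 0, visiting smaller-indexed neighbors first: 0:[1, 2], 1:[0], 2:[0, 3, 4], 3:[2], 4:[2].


DFS stack-based: start with [0]
Visit order: [0, 1, 2, 3, 4]


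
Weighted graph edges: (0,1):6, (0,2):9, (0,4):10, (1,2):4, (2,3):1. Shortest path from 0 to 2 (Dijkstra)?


Dijkstra from 0:
Distances: {0: 0, 1: 6, 2: 9, 3: 10, 4: 10}
Shortest distance to 2 = 9, path = [0, 2]


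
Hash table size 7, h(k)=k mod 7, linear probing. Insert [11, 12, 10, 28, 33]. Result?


Insertions: 11->slot 4; 12->slot 5; 10->slot 3; 28->slot 0; 33->slot 6
Table: [28, None, None, 10, 11, 12, 33]


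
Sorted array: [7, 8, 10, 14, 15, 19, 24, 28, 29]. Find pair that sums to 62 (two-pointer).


Two pointers: lo=0, hi=8
No pair sums to 62


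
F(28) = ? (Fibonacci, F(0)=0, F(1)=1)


F(n)=F(n-1)+F(n-2)
...F(26)=121393, F(27)=196418, F(28)=317811


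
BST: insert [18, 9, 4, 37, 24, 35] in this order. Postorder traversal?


Root = 18; build tree by BST insertion.
Postorder traversal: [4, 9, 35, 24, 37, 18]


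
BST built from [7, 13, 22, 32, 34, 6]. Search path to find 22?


BST root = 7
Search for 22: compare at each node
Path: [7, 13, 22]


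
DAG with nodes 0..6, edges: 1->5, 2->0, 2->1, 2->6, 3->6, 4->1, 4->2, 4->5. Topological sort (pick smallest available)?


Kahn's algorithm, process smallest node first
Order: [3, 4, 2, 0, 1, 5, 6]


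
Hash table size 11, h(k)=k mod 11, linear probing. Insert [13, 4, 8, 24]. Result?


Insertions: 13->slot 2; 4->slot 4; 8->slot 8; 24->slot 3
Table: [None, None, 13, 24, 4, None, None, None, 8, None, None]


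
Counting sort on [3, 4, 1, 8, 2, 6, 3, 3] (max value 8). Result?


Count array: [0, 1, 1, 3, 1, 0, 1, 0, 1]
Reconstruct: [1, 2, 3, 3, 3, 4, 6, 8]


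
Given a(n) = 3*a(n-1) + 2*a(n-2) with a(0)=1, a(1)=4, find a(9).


Build bottom-up:
...a(7)=8042, a(8)=28642, a(9)=3*28642+2*8042=102010


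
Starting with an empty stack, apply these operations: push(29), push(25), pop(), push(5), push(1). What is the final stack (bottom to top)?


push(29) -> [29]
push(25) -> [29, 25]
pop() returns 25 -> [29]
push(5) -> [29, 5]
push(1) -> [29, 5, 1]
Final stack (bottom to top): [29, 5, 1]


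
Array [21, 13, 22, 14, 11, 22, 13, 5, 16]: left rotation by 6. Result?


Left rotate by 6: [13, 5, 16, 21, 13, 22, 14, 11, 22]


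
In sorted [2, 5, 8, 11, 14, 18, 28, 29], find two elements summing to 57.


Two pointers: lo=0, hi=7
Found pair: (28, 29) summing to 57


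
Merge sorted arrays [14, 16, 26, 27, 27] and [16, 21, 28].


Compare heads, take smaller each step.
Merged: [14, 16, 16, 21, 26, 27, 27, 28]


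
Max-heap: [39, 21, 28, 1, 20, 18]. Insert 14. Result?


Append 14: [39, 21, 28, 1, 20, 18, 14]
Bubble up: no swaps needed
Result: [39, 21, 28, 1, 20, 18, 14]


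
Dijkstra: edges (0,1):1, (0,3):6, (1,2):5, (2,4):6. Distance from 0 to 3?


Dijkstra from 0:
Distances: {0: 0, 1: 1, 2: 6, 3: 6, 4: 12}
Shortest distance to 3 = 6, path = [0, 3]


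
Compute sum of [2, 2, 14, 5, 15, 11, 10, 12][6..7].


Prefix sums: [0, 2, 4, 18, 23, 38, 49, 59, 71]
Sum[6..7] = prefix[8] - prefix[6] = 71 - 49 = 22


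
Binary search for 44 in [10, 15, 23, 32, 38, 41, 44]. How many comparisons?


Search for 44:
[0,6] mid=3 arr[3]=32
[4,6] mid=5 arr[5]=41
[6,6] mid=6 arr[6]=44
Total: 3 comparisons


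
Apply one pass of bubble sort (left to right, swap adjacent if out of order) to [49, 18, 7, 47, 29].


After one pass: [18, 7, 47, 29, 49]


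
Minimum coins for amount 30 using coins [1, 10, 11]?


dp[0]=0; dp[i]=1+min(dp[i-c] for c in coins)
...dp[25]=5, dp[26]=6, dp[27]=7, dp[28]=8, dp[29]=9, dp[30]=3
Minimum coins for 30 = 3


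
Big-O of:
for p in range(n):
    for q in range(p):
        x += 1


Per nesting level: O(n) * O(n) [triangular over p] = O(n^2)
Complexity: O(n^2)


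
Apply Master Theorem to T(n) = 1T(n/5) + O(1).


a=1, b=5, c=0. log_5(1)=0 = c=0. Case 2: O(n^c log n) = O(log n)
Complexity: O(log n)


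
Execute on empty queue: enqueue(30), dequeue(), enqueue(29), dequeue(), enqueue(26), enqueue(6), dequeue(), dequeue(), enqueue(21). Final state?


enqueue(30) -> [30]
dequeue() returns 30 -> []
enqueue(29) -> [29]
dequeue() returns 29 -> []
enqueue(26) -> [26]
enqueue(6) -> [26, 6]
dequeue() returns 26 -> [6]
dequeue() returns 6 -> []
enqueue(21) -> [21]
Final queue (front to back): [21]


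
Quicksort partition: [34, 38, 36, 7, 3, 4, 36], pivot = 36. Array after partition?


Elements <= 36 go left of pivot.
Result: [34, 36, 7, 3, 4, 36, 38], pivot at index 5


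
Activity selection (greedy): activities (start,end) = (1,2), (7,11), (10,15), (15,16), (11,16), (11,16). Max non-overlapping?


Greedy: pick earliest-ending, then skip overlaps.
Selected (3 activities): [(1, 2), (7, 11), (15, 16)]


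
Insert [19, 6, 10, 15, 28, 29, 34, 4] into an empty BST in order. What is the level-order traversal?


Root = 19; build tree by BST insertion.
Level-Order traversal: [19, 6, 28, 4, 10, 29, 15, 34]


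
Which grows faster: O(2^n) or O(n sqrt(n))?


n^1.5 grows slower than exponential
O(n sqrt(n)) is asymptotically smaller; O(2^n) grows faster


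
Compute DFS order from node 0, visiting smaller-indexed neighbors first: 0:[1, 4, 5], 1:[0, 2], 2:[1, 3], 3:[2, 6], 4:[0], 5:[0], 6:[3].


DFS stack-based: start with [0]
Visit order: [0, 1, 2, 3, 6, 4, 5]


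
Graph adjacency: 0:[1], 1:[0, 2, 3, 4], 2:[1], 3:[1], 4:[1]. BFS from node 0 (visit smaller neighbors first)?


BFS queue: start with [0]
Visit order: [0, 1, 2, 3, 4]


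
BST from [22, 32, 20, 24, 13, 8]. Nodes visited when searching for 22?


BST root = 22
Search for 22: compare at each node
Path: [22]


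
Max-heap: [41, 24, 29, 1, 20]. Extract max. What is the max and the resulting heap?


Max = 41
Replace root with last, heapify down
Resulting heap: [29, 24, 20, 1]


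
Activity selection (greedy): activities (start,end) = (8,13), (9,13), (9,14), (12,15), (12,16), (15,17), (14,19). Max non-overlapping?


Greedy: pick earliest-ending, then skip overlaps.
Selected (2 activities): [(8, 13), (15, 17)]


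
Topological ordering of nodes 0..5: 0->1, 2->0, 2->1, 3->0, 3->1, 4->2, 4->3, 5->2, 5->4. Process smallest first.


Kahn's algorithm, process smallest node first
Order: [5, 4, 2, 3, 0, 1]


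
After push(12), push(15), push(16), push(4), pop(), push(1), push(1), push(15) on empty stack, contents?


push(12) -> [12]
push(15) -> [12, 15]
push(16) -> [12, 15, 16]
push(4) -> [12, 15, 16, 4]
pop() returns 4 -> [12, 15, 16]
push(1) -> [12, 15, 16, 1]
push(1) -> [12, 15, 16, 1, 1]
push(15) -> [12, 15, 16, 1, 1, 15]
Final stack (bottom to top): [12, 15, 16, 1, 1, 15]


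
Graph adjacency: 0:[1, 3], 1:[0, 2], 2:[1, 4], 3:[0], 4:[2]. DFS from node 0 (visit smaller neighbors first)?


DFS stack-based: start with [0]
Visit order: [0, 1, 2, 4, 3]


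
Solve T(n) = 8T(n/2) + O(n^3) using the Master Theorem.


a=8, b=2, c=3. log_2(8)=3 = c=3. Case 2: O(n^c log n) = O(n^3 log n)
Complexity: O(n^3 log n)


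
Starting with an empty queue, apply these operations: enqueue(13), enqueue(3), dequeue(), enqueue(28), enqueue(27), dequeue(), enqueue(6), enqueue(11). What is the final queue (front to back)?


enqueue(13) -> [13]
enqueue(3) -> [13, 3]
dequeue() returns 13 -> [3]
enqueue(28) -> [3, 28]
enqueue(27) -> [3, 28, 27]
dequeue() returns 3 -> [28, 27]
enqueue(6) -> [28, 27, 6]
enqueue(11) -> [28, 27, 6, 11]
Final queue (front to back): [28, 27, 6, 11]


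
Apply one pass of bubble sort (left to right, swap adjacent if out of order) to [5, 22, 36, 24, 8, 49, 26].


After one pass: [5, 22, 24, 8, 36, 26, 49]


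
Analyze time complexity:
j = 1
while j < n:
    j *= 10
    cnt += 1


Per nesting level: O(log n) = O(log n)
Complexity: O(log n)


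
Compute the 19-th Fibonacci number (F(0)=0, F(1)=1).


F(n)=F(n-1)+F(n-2)
...F(17)=1597, F(18)=2584, F(19)=4181


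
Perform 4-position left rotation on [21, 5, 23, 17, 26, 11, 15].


Left rotate by 4: [26, 11, 15, 21, 5, 23, 17]


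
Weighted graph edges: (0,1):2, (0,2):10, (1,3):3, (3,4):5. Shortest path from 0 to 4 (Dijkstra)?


Dijkstra from 0:
Distances: {0: 0, 1: 2, 2: 10, 3: 5, 4: 10}
Shortest distance to 4 = 10, path = [0, 1, 3, 4]


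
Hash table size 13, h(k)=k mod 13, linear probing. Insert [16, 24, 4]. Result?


Insertions: 16->slot 3; 24->slot 11; 4->slot 4
Table: [None, None, None, 16, 4, None, None, None, None, None, None, 24, None]


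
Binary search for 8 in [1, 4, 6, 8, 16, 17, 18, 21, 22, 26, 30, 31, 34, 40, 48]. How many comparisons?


Search for 8:
[0,14] mid=7 arr[7]=21
[0,6] mid=3 arr[3]=8
Total: 2 comparisons


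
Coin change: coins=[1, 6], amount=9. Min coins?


dp[0]=0; dp[i]=1+min(dp[i-c] for c in coins)
...dp[4]=4, dp[5]=5, dp[6]=1, dp[7]=2, dp[8]=3, dp[9]=4
Minimum coins for 9 = 4


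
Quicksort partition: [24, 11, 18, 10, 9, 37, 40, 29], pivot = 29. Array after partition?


Elements <= 29 go left of pivot.
Result: [24, 11, 18, 10, 9, 29, 40, 37], pivot at index 5


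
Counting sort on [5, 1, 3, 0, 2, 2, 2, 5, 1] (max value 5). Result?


Count array: [1, 2, 3, 1, 0, 2]
Reconstruct: [0, 1, 1, 2, 2, 2, 3, 5, 5]


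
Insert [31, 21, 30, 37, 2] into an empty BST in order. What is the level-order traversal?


Root = 31; build tree by BST insertion.
Level-Order traversal: [31, 21, 37, 2, 30]


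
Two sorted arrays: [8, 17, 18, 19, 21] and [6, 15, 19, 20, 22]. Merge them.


Compare heads, take smaller each step.
Merged: [6, 8, 15, 17, 18, 19, 19, 20, 21, 22]


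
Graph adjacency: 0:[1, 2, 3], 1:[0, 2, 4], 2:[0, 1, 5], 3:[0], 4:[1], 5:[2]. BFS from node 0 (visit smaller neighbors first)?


BFS queue: start with [0]
Visit order: [0, 1, 2, 3, 4, 5]


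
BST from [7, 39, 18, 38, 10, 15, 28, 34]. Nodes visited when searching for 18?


BST root = 7
Search for 18: compare at each node
Path: [7, 39, 18]


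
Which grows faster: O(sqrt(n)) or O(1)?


constant grows slower than sublinear
O(1) is asymptotically smaller; O(sqrt(n)) grows faster


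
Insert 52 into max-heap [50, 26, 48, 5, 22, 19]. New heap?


Append 52: [50, 26, 48, 5, 22, 19, 52]
Bubble up: swap idx 6(52) with idx 2(48); swap idx 2(52) with idx 0(50)
Result: [52, 26, 50, 5, 22, 19, 48]


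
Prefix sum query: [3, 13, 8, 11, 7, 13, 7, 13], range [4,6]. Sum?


Prefix sums: [0, 3, 16, 24, 35, 42, 55, 62, 75]
Sum[4..6] = prefix[7] - prefix[4] = 62 - 35 = 27


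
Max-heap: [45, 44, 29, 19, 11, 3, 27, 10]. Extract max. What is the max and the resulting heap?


Max = 45
Replace root with last, heapify down
Resulting heap: [44, 19, 29, 10, 11, 3, 27]


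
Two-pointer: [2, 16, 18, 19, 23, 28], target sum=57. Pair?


Two pointers: lo=0, hi=5
No pair sums to 57


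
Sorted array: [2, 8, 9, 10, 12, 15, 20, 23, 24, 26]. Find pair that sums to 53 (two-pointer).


Two pointers: lo=0, hi=9
No pair sums to 53


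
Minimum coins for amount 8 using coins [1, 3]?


dp[0]=0; dp[i]=1+min(dp[i-c] for c in coins)
...dp[3]=1, dp[4]=2, dp[5]=3, dp[6]=2, dp[7]=3, dp[8]=4
Minimum coins for 8 = 4


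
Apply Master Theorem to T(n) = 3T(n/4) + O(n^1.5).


a=3, b=4, c=1.5. log_4(3)=0.792 < c=1.5. Case 3: O(n^c) = O(n^1.500)
Complexity: O(n^1.500)


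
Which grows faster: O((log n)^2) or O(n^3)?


polylogarithmic grows slower than cubic
O((log n)^2) is asymptotically smaller; O(n^3) grows faster


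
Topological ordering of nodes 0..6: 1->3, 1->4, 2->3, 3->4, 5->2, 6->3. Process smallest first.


Kahn's algorithm, process smallest node first
Order: [0, 1, 5, 2, 6, 3, 4]


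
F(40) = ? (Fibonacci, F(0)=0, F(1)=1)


F(n)=F(n-1)+F(n-2)
...F(38)=39088169, F(39)=63245986, F(40)=102334155


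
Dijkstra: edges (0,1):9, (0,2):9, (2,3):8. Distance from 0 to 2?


Dijkstra from 0:
Distances: {0: 0, 1: 9, 2: 9, 3: 17}
Shortest distance to 2 = 9, path = [0, 2]


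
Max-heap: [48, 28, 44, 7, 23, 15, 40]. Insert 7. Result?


Append 7: [48, 28, 44, 7, 23, 15, 40, 7]
Bubble up: no swaps needed
Result: [48, 28, 44, 7, 23, 15, 40, 7]


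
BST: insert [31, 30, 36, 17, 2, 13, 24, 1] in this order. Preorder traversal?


Root = 31; build tree by BST insertion.
Preorder traversal: [31, 30, 17, 2, 1, 13, 24, 36]


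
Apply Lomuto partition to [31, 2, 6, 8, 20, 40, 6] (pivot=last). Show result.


Elements <= 6 go left of pivot.
Result: [2, 6, 6, 8, 20, 40, 31], pivot at index 2


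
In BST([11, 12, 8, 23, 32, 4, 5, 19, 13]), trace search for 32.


BST root = 11
Search for 32: compare at each node
Path: [11, 12, 23, 32]


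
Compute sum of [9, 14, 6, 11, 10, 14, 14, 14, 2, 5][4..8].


Prefix sums: [0, 9, 23, 29, 40, 50, 64, 78, 92, 94, 99]
Sum[4..8] = prefix[9] - prefix[4] = 94 - 40 = 54


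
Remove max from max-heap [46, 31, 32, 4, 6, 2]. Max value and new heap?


Max = 46
Replace root with last, heapify down
Resulting heap: [32, 31, 2, 4, 6]


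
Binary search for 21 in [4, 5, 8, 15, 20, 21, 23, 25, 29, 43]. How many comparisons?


Search for 21:
[0,9] mid=4 arr[4]=20
[5,9] mid=7 arr[7]=25
[5,6] mid=5 arr[5]=21
Total: 3 comparisons


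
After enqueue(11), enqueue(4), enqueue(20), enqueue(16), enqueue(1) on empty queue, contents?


enqueue(11) -> [11]
enqueue(4) -> [11, 4]
enqueue(20) -> [11, 4, 20]
enqueue(16) -> [11, 4, 20, 16]
enqueue(1) -> [11, 4, 20, 16, 1]
Final queue (front to back): [11, 4, 20, 16, 1]


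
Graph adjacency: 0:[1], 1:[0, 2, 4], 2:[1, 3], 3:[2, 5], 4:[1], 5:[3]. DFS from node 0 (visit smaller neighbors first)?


DFS stack-based: start with [0]
Visit order: [0, 1, 2, 3, 5, 4]


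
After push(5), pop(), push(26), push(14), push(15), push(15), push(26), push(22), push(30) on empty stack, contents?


push(5) -> [5]
pop() returns 5 -> []
push(26) -> [26]
push(14) -> [26, 14]
push(15) -> [26, 14, 15]
push(15) -> [26, 14, 15, 15]
push(26) -> [26, 14, 15, 15, 26]
push(22) -> [26, 14, 15, 15, 26, 22]
push(30) -> [26, 14, 15, 15, 26, 22, 30]
Final stack (bottom to top): [26, 14, 15, 15, 26, 22, 30]


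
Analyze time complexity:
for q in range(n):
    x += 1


Per nesting level: O(n) = O(n)
Complexity: O(n)


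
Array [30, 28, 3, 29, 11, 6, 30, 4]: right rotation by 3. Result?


Right rotate by 3: [6, 30, 4, 30, 28, 3, 29, 11]


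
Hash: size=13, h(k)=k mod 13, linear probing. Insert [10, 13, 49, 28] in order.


Insertions: 10->slot 10; 13->slot 0; 49->slot 11; 28->slot 2
Table: [13, None, 28, None, None, None, None, None, None, None, 10, 49, None]


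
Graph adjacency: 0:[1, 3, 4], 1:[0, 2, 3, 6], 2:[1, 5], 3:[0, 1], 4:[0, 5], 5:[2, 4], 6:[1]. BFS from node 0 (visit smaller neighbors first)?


BFS queue: start with [0]
Visit order: [0, 1, 3, 4, 2, 6, 5]


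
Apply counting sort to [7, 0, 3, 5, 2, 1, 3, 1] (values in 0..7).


Count array: [1, 2, 1, 2, 0, 1, 0, 1]
Reconstruct: [0, 1, 1, 2, 3, 3, 5, 7]


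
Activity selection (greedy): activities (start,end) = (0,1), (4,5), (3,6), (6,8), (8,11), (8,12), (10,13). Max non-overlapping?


Greedy: pick earliest-ending, then skip overlaps.
Selected (4 activities): [(0, 1), (4, 5), (6, 8), (8, 11)]


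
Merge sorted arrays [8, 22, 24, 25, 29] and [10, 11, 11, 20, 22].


Compare heads, take smaller each step.
Merged: [8, 10, 11, 11, 20, 22, 22, 24, 25, 29]


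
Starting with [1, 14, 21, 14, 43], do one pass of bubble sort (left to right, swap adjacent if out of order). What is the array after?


After one pass: [1, 14, 14, 21, 43]


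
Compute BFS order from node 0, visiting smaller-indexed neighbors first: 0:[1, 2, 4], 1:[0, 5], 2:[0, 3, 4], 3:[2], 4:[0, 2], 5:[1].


BFS queue: start with [0]
Visit order: [0, 1, 2, 4, 5, 3]


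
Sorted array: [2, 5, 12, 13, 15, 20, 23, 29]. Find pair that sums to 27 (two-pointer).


Two pointers: lo=0, hi=7
Found pair: (12, 15) summing to 27


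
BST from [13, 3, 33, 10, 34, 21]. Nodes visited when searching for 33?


BST root = 13
Search for 33: compare at each node
Path: [13, 33]


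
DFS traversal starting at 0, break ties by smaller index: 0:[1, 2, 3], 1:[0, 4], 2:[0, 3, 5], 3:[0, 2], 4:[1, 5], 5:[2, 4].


DFS stack-based: start with [0]
Visit order: [0, 1, 4, 5, 2, 3]


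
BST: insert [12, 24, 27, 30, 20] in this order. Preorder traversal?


Root = 12; build tree by BST insertion.
Preorder traversal: [12, 24, 20, 27, 30]


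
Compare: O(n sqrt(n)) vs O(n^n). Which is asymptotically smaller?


n^1.5 grows slower than n^n
O(n sqrt(n)) is asymptotically smaller; O(n^n) grows faster


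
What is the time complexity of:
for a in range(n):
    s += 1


Per nesting level: O(n) = O(n)
Complexity: O(n)


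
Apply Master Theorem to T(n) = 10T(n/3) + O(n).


a=10, b=3, c=1. log_3(10)=2.096 > c=1. Case 1: O(n^log_b(a)) = O(n^2.096)
Complexity: O(n^2.096)


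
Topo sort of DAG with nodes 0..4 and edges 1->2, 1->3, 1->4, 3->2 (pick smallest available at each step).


Kahn's algorithm, process smallest node first
Order: [0, 1, 3, 2, 4]


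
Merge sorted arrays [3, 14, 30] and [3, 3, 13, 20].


Compare heads, take smaller each step.
Merged: [3, 3, 3, 13, 14, 20, 30]


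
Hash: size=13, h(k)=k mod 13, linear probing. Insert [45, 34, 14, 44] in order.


Insertions: 45->slot 6; 34->slot 8; 14->slot 1; 44->slot 5
Table: [None, 14, None, None, None, 44, 45, None, 34, None, None, None, None]


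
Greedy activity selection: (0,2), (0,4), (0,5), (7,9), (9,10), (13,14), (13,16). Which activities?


Greedy: pick earliest-ending, then skip overlaps.
Selected (4 activities): [(0, 2), (7, 9), (9, 10), (13, 14)]


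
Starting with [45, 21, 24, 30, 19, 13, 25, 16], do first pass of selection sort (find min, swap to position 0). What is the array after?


After one pass: [13, 21, 24, 30, 19, 45, 25, 16]


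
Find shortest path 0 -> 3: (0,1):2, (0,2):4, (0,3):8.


Dijkstra from 0:
Distances: {0: 0, 1: 2, 2: 4, 3: 8}
Shortest distance to 3 = 8, path = [0, 3]


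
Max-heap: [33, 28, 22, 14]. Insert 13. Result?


Append 13: [33, 28, 22, 14, 13]
Bubble up: no swaps needed
Result: [33, 28, 22, 14, 13]


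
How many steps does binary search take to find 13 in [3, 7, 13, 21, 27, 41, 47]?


Search for 13:
[0,6] mid=3 arr[3]=21
[0,2] mid=1 arr[1]=7
[2,2] mid=2 arr[2]=13
Total: 3 comparisons


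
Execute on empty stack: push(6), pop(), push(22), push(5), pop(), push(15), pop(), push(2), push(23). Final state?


push(6) -> [6]
pop() returns 6 -> []
push(22) -> [22]
push(5) -> [22, 5]
pop() returns 5 -> [22]
push(15) -> [22, 15]
pop() returns 15 -> [22]
push(2) -> [22, 2]
push(23) -> [22, 2, 23]
Final stack (bottom to top): [22, 2, 23]


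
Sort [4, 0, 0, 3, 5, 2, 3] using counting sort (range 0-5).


Count array: [2, 0, 1, 2, 1, 1]
Reconstruct: [0, 0, 2, 3, 3, 4, 5]


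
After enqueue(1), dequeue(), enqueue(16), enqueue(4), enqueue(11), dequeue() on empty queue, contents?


enqueue(1) -> [1]
dequeue() returns 1 -> []
enqueue(16) -> [16]
enqueue(4) -> [16, 4]
enqueue(11) -> [16, 4, 11]
dequeue() returns 16 -> [4, 11]
Final queue (front to back): [4, 11]


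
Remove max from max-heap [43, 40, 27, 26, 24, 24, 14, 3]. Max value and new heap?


Max = 43
Replace root with last, heapify down
Resulting heap: [40, 26, 27, 3, 24, 24, 14]


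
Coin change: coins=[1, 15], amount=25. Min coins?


dp[0]=0; dp[i]=1+min(dp[i-c] for c in coins)
...dp[20]=6, dp[21]=7, dp[22]=8, dp[23]=9, dp[24]=10, dp[25]=11
Minimum coins for 25 = 11


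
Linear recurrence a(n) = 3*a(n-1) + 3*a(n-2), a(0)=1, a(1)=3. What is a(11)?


Build bottom-up:
...a(9)=133893, a(10)=507627, a(11)=3*507627+3*133893=1924560


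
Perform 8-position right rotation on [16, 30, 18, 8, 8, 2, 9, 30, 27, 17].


Right rotate by 8: [18, 8, 8, 2, 9, 30, 27, 17, 16, 30]


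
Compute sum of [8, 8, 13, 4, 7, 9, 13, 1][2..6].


Prefix sums: [0, 8, 16, 29, 33, 40, 49, 62, 63]
Sum[2..6] = prefix[7] - prefix[2] = 62 - 16 = 46


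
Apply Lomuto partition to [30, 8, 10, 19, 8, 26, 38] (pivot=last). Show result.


Elements <= 38 go left of pivot.
Result: [30, 8, 10, 19, 8, 26, 38], pivot at index 6


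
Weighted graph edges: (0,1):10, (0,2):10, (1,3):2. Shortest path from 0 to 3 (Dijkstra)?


Dijkstra from 0:
Distances: {0: 0, 1: 10, 2: 10, 3: 12}
Shortest distance to 3 = 12, path = [0, 1, 3]


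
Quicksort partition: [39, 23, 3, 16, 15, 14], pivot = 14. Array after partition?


Elements <= 14 go left of pivot.
Result: [3, 14, 39, 16, 15, 23], pivot at index 1


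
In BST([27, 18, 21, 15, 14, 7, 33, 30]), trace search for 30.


BST root = 27
Search for 30: compare at each node
Path: [27, 33, 30]


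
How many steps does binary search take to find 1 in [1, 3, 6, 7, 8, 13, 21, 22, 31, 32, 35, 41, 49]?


Search for 1:
[0,12] mid=6 arr[6]=21
[0,5] mid=2 arr[2]=6
[0,1] mid=0 arr[0]=1
Total: 3 comparisons


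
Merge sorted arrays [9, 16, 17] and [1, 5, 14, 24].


Compare heads, take smaller each step.
Merged: [1, 5, 9, 14, 16, 17, 24]


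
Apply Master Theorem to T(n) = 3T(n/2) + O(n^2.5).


a=3, b=2, c=2.5. log_2(3)=1.585 < c=2.5. Case 3: O(n^c) = O(n^2.500)
Complexity: O(n^2.500)


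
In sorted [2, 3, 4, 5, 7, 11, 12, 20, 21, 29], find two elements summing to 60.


Two pointers: lo=0, hi=9
No pair sums to 60


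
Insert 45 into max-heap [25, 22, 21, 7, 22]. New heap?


Append 45: [25, 22, 21, 7, 22, 45]
Bubble up: swap idx 5(45) with idx 2(21); swap idx 2(45) with idx 0(25)
Result: [45, 22, 25, 7, 22, 21]


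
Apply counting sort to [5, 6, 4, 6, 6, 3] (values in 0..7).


Count array: [0, 0, 0, 1, 1, 1, 3, 0]
Reconstruct: [3, 4, 5, 6, 6, 6]


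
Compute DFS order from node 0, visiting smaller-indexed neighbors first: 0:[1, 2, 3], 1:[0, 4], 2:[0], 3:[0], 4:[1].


DFS stack-based: start with [0]
Visit order: [0, 1, 4, 2, 3]


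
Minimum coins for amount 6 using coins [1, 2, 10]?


dp[0]=0; dp[i]=1+min(dp[i-c] for c in coins)
...dp[1]=1, dp[2]=1, dp[3]=2, dp[4]=2, dp[5]=3, dp[6]=3
Minimum coins for 6 = 3


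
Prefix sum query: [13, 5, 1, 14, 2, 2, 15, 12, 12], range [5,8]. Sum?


Prefix sums: [0, 13, 18, 19, 33, 35, 37, 52, 64, 76]
Sum[5..8] = prefix[9] - prefix[5] = 76 - 35 = 41


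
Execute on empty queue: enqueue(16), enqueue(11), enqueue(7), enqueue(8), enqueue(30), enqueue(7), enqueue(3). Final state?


enqueue(16) -> [16]
enqueue(11) -> [16, 11]
enqueue(7) -> [16, 11, 7]
enqueue(8) -> [16, 11, 7, 8]
enqueue(30) -> [16, 11, 7, 8, 30]
enqueue(7) -> [16, 11, 7, 8, 30, 7]
enqueue(3) -> [16, 11, 7, 8, 30, 7, 3]
Final queue (front to back): [16, 11, 7, 8, 30, 7, 3]


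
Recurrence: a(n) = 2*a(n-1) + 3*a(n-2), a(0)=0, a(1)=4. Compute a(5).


Build bottom-up:
...a(3)=28, a(4)=80, a(5)=2*80+3*28=244


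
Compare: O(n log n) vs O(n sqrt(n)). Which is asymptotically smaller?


linearithmic grows slower than n^1.5
O(n log n) is asymptotically smaller; O(n sqrt(n)) grows faster


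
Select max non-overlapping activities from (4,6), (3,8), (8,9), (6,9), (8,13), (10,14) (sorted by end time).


Greedy: pick earliest-ending, then skip overlaps.
Selected (3 activities): [(4, 6), (8, 9), (10, 14)]


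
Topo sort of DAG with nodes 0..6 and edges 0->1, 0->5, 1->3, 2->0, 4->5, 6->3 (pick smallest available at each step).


Kahn's algorithm, process smallest node first
Order: [2, 0, 1, 4, 5, 6, 3]


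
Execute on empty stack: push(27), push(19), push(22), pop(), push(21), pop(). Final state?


push(27) -> [27]
push(19) -> [27, 19]
push(22) -> [27, 19, 22]
pop() returns 22 -> [27, 19]
push(21) -> [27, 19, 21]
pop() returns 21 -> [27, 19]
Final stack (bottom to top): [27, 19]


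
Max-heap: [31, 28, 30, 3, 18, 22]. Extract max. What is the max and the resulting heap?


Max = 31
Replace root with last, heapify down
Resulting heap: [30, 28, 22, 3, 18]


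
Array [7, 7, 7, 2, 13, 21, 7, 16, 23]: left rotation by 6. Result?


Left rotate by 6: [7, 16, 23, 7, 7, 7, 2, 13, 21]


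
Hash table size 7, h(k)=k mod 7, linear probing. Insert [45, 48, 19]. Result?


Insertions: 45->slot 3; 48->slot 6; 19->slot 5
Table: [None, None, None, 45, None, 19, 48]


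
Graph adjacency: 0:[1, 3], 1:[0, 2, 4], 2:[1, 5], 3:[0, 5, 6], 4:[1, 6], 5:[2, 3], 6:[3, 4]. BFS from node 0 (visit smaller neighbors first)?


BFS queue: start with [0]
Visit order: [0, 1, 3, 2, 4, 5, 6]


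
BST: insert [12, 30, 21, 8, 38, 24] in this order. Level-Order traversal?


Root = 12; build tree by BST insertion.
Level-Order traversal: [12, 8, 30, 21, 38, 24]


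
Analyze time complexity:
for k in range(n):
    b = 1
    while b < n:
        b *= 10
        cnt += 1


Per nesting level: O(n) * O(log n) = O(n log n)
Complexity: O(n log n)


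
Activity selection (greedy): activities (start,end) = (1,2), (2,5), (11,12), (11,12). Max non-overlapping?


Greedy: pick earliest-ending, then skip overlaps.
Selected (3 activities): [(1, 2), (2, 5), (11, 12)]


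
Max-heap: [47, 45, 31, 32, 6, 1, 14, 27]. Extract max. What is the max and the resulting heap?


Max = 47
Replace root with last, heapify down
Resulting heap: [45, 32, 31, 27, 6, 1, 14]


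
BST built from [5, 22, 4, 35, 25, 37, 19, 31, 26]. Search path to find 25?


BST root = 5
Search for 25: compare at each node
Path: [5, 22, 35, 25]


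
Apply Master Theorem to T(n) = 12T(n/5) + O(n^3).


a=12, b=5, c=3. log_5(12)=1.544 < c=3. Case 3: O(n^c) = O(n^3)
Complexity: O(n^3)


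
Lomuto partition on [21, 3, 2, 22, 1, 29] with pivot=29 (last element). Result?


Elements <= 29 go left of pivot.
Result: [21, 3, 2, 22, 1, 29], pivot at index 5


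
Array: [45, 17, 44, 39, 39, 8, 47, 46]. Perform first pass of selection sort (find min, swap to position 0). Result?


After one pass: [8, 17, 44, 39, 39, 45, 47, 46]


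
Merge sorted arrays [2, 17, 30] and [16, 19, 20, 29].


Compare heads, take smaller each step.
Merged: [2, 16, 17, 19, 20, 29, 30]


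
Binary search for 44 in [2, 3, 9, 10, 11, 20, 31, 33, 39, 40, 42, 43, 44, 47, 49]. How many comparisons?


Search for 44:
[0,14] mid=7 arr[7]=33
[8,14] mid=11 arr[11]=43
[12,14] mid=13 arr[13]=47
[12,12] mid=12 arr[12]=44
Total: 4 comparisons


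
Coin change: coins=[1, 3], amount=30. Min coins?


dp[0]=0; dp[i]=1+min(dp[i-c] for c in coins)
...dp[25]=9, dp[26]=10, dp[27]=9, dp[28]=10, dp[29]=11, dp[30]=10
Minimum coins for 30 = 10


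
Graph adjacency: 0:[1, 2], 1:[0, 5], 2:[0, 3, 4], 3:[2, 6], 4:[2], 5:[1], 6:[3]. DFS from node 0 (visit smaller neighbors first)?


DFS stack-based: start with [0]
Visit order: [0, 1, 5, 2, 3, 6, 4]


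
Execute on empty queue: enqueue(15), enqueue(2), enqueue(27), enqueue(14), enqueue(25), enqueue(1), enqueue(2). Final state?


enqueue(15) -> [15]
enqueue(2) -> [15, 2]
enqueue(27) -> [15, 2, 27]
enqueue(14) -> [15, 2, 27, 14]
enqueue(25) -> [15, 2, 27, 14, 25]
enqueue(1) -> [15, 2, 27, 14, 25, 1]
enqueue(2) -> [15, 2, 27, 14, 25, 1, 2]
Final queue (front to back): [15, 2, 27, 14, 25, 1, 2]


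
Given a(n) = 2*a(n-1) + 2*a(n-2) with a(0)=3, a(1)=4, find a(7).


Build bottom-up:
...a(5)=272, a(6)=744, a(7)=2*744+2*272=2032


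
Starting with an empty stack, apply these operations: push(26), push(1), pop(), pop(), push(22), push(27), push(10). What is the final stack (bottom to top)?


push(26) -> [26]
push(1) -> [26, 1]
pop() returns 1 -> [26]
pop() returns 26 -> []
push(22) -> [22]
push(27) -> [22, 27]
push(10) -> [22, 27, 10]
Final stack (bottom to top): [22, 27, 10]


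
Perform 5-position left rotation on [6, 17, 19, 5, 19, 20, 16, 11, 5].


Left rotate by 5: [20, 16, 11, 5, 6, 17, 19, 5, 19]


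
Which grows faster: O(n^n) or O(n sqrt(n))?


n^1.5 grows slower than n^n
O(n sqrt(n)) is asymptotically smaller; O(n^n) grows faster


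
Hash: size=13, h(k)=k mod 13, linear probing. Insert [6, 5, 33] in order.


Insertions: 6->slot 6; 5->slot 5; 33->slot 7
Table: [None, None, None, None, None, 5, 6, 33, None, None, None, None, None]


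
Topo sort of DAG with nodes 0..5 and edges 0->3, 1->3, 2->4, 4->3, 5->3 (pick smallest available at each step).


Kahn's algorithm, process smallest node first
Order: [0, 1, 2, 4, 5, 3]


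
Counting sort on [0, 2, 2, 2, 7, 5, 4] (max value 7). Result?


Count array: [1, 0, 3, 0, 1, 1, 0, 1]
Reconstruct: [0, 2, 2, 2, 4, 5, 7]


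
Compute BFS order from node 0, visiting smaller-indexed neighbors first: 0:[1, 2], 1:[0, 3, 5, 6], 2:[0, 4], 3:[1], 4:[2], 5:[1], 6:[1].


BFS queue: start with [0]
Visit order: [0, 1, 2, 3, 5, 6, 4]


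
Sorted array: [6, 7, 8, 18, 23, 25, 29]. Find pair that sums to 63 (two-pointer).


Two pointers: lo=0, hi=6
No pair sums to 63


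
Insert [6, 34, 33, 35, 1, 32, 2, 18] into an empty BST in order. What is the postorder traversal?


Root = 6; build tree by BST insertion.
Postorder traversal: [2, 1, 18, 32, 33, 35, 34, 6]


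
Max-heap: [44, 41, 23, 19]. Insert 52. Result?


Append 52: [44, 41, 23, 19, 52]
Bubble up: swap idx 4(52) with idx 1(41); swap idx 1(52) with idx 0(44)
Result: [52, 44, 23, 19, 41]


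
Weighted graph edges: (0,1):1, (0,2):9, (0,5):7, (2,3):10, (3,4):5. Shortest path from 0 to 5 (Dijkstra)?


Dijkstra from 0:
Distances: {0: 0, 1: 1, 2: 9, 3: 19, 4: 24, 5: 7}
Shortest distance to 5 = 7, path = [0, 5]


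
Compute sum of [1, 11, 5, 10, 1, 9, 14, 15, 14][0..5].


Prefix sums: [0, 1, 12, 17, 27, 28, 37, 51, 66, 80]
Sum[0..5] = prefix[6] - prefix[0] = 37 - 0 = 37


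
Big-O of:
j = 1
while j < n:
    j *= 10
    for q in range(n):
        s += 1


Per nesting level: O(log n) * O(n) = O(n log n)
Complexity: O(n log n)


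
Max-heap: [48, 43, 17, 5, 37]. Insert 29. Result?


Append 29: [48, 43, 17, 5, 37, 29]
Bubble up: swap idx 5(29) with idx 2(17)
Result: [48, 43, 29, 5, 37, 17]


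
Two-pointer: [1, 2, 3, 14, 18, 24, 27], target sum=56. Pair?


Two pointers: lo=0, hi=6
No pair sums to 56


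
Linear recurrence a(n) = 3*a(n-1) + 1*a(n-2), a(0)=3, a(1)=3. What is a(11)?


Build bottom-up:
...a(9)=50691, a(10)=167421, a(11)=3*167421+1*50691=552954


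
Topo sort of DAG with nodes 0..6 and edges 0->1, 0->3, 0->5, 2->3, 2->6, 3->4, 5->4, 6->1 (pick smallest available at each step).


Kahn's algorithm, process smallest node first
Order: [0, 2, 3, 5, 4, 6, 1]


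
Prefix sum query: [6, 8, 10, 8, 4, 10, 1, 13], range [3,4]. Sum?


Prefix sums: [0, 6, 14, 24, 32, 36, 46, 47, 60]
Sum[3..4] = prefix[5] - prefix[3] = 36 - 24 = 12


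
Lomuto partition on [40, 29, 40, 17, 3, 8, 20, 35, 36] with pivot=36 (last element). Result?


Elements <= 36 go left of pivot.
Result: [29, 17, 3, 8, 20, 35, 36, 40, 40], pivot at index 6


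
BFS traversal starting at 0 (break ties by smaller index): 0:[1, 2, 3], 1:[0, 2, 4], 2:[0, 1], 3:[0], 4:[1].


BFS queue: start with [0]
Visit order: [0, 1, 2, 3, 4]


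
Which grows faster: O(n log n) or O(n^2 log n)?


linearithmic grows slower than n^2 log n
O(n log n) is asymptotically smaller; O(n^2 log n) grows faster


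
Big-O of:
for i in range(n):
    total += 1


Per nesting level: O(n) = O(n)
Complexity: O(n)


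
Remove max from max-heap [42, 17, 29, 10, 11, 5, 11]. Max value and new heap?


Max = 42
Replace root with last, heapify down
Resulting heap: [29, 17, 11, 10, 11, 5]


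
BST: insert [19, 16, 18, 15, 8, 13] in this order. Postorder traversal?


Root = 19; build tree by BST insertion.
Postorder traversal: [13, 8, 15, 18, 16, 19]


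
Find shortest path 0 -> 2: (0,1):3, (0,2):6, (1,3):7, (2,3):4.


Dijkstra from 0:
Distances: {0: 0, 1: 3, 2: 6, 3: 10}
Shortest distance to 2 = 6, path = [0, 2]


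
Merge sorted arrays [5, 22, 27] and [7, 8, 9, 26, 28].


Compare heads, take smaller each step.
Merged: [5, 7, 8, 9, 22, 26, 27, 28]


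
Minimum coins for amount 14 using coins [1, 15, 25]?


dp[0]=0; dp[i]=1+min(dp[i-c] for c in coins)
...dp[9]=9, dp[10]=10, dp[11]=11, dp[12]=12, dp[13]=13, dp[14]=14
Minimum coins for 14 = 14


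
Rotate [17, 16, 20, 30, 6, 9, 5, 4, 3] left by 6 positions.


Left rotate by 6: [5, 4, 3, 17, 16, 20, 30, 6, 9]


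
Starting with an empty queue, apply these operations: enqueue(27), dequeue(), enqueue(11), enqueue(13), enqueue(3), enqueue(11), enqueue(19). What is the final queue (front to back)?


enqueue(27) -> [27]
dequeue() returns 27 -> []
enqueue(11) -> [11]
enqueue(13) -> [11, 13]
enqueue(3) -> [11, 13, 3]
enqueue(11) -> [11, 13, 3, 11]
enqueue(19) -> [11, 13, 3, 11, 19]
Final queue (front to back): [11, 13, 3, 11, 19]


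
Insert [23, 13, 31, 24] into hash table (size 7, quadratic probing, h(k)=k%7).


Insertions: 23->slot 2; 13->slot 6; 31->slot 3; 24->slot 4
Table: [None, None, 23, 31, 24, None, 13]


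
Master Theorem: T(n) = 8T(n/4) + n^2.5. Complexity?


a=8, b=4, c=2.5. log_4(8)=1.5 < c=2.5. Case 3: O(n^c) = O(n^2.500)
Complexity: O(n^2.500)


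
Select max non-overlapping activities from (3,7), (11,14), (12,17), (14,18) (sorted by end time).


Greedy: pick earliest-ending, then skip overlaps.
Selected (3 activities): [(3, 7), (11, 14), (14, 18)]


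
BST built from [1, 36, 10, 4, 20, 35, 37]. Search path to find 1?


BST root = 1
Search for 1: compare at each node
Path: [1]


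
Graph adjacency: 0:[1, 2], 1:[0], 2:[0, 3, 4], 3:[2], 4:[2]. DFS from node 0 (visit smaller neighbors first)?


DFS stack-based: start with [0]
Visit order: [0, 1, 2, 3, 4]


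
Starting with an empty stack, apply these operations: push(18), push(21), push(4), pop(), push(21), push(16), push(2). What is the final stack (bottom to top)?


push(18) -> [18]
push(21) -> [18, 21]
push(4) -> [18, 21, 4]
pop() returns 4 -> [18, 21]
push(21) -> [18, 21, 21]
push(16) -> [18, 21, 21, 16]
push(2) -> [18, 21, 21, 16, 2]
Final stack (bottom to top): [18, 21, 21, 16, 2]


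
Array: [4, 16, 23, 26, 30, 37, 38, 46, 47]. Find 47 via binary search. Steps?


Search for 47:
[0,8] mid=4 arr[4]=30
[5,8] mid=6 arr[6]=38
[7,8] mid=7 arr[7]=46
[8,8] mid=8 arr[8]=47
Total: 4 comparisons


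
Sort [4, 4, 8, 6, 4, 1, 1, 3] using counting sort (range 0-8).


Count array: [0, 2, 0, 1, 3, 0, 1, 0, 1]
Reconstruct: [1, 1, 3, 4, 4, 4, 6, 8]


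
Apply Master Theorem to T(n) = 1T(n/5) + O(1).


a=1, b=5, c=0. log_5(1)=0 = c=0. Case 2: O(n^c log n) = O(log n)
Complexity: O(log n)


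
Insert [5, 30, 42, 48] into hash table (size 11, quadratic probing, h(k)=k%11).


Insertions: 5->slot 5; 30->slot 8; 42->slot 9; 48->slot 4
Table: [None, None, None, None, 48, 5, None, None, 30, 42, None]


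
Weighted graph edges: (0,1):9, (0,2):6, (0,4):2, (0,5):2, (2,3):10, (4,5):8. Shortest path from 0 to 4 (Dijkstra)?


Dijkstra from 0:
Distances: {0: 0, 1: 9, 2: 6, 3: 16, 4: 2, 5: 2}
Shortest distance to 4 = 2, path = [0, 4]


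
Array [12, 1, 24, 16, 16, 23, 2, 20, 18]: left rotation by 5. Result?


Left rotate by 5: [23, 2, 20, 18, 12, 1, 24, 16, 16]
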